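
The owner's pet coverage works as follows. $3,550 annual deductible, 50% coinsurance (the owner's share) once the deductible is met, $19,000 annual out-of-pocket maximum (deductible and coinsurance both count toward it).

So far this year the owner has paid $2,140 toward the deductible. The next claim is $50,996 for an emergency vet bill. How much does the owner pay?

Deductible still to meet: $3,550 − $2,140 = $1,410.
After the $1,410 deductible portion, $50,996 − $1,410 = $49,586 is subject to coinsurance.
Coinsurance: $49,586 × 50% = $24,793.
Owner responsibility before any cap: $1,410 + $24,793 = $26,203.
Adding $26,203 to the $2,140 already spent would give $28,343, which exceeds the $19,000 cap; the owner pays just $19,000 − $2,140 = $16,860.

$16,860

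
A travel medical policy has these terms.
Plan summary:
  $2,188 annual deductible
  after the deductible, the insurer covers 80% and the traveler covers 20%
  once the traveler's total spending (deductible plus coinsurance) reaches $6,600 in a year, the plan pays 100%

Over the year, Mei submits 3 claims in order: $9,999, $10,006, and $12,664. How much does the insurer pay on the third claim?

$11,815.40

#1 ($9,999): $2,188 finishes the deductible; $7,811 goes to coinsurance; coinsurance $7,811 × 20% = $1,562.20. Traveler owes $3,750.20 (running OOP $3,750.20). Plan pays $9,999 − $3,750.20 = $6,248.80.
#2 ($10,006): deductible met; 20% of $10,006 = $2,001.20. Cost to traveler: $2,001.20. OOP to date $5,751.40. Plan pays $10,006 − $2,001.20 = $8,004.80.
#3 ($12,664): 20% coinsurance on $12,664 = $2,532.80. Adding that to $5,751.40 gives $8,284.20, past the $6,600 cap; traveler pays only $6,600 − $5,751.40 = $848.60. Plan pays $12,664 − $848.60 = $11,815.40.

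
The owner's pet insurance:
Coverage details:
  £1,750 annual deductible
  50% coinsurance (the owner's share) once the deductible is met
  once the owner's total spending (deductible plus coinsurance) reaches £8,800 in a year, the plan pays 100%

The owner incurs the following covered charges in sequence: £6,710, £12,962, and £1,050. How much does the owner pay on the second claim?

£4,570

Claim 1 (£6,710): £1,750 finishes the deductible; £4,960 goes to coinsurance; owner's 50% is £2,480. Owner pays £4,230; OOP now £4,230.
Claim 2 (£12,962): 50% coinsurance on £12,962 = £6,481. OOP would hit £10,711 > £8,800, so the cap limits the owner to £8,800 − £4,230 = £4,570.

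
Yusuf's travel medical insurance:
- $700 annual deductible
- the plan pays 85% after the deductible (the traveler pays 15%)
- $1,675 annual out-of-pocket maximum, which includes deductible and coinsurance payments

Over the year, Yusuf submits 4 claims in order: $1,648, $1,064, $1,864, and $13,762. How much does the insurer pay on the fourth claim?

Claim 1 ($1,648): $700 to deductible, leaving $948; coinsurance $948 × 15% = $142.20. Cost to traveler: $842.20. OOP to date $842.20. Insurer: $1,648 − $842.20 = $805.80.
Claim 2 ($1,064): deductible met; 15% of $1,064 = $159.60. Cost to traveler: $159.60. OOP to date $1,001.80. Plan pays $1,064 − $159.60 = $904.40.
Claim 3 ($1,864): deductible already satisfied, so traveler's share is 15% × $1,864 = $279.60. Cost to traveler: $279.60. OOP to date $1,281.40. Plan pays $1,864 − $279.60 = $1,584.40.
Claim 4 ($13,762): 15% coinsurance on $13,762 = $2,064.30. That would push OOP to $3,345.70, over the $1,675 cap, so traveler pays $1,675 − $1,281.40 = $393.60. Plan pays $13,762 − $393.60 = $13,368.40.

$13,368.40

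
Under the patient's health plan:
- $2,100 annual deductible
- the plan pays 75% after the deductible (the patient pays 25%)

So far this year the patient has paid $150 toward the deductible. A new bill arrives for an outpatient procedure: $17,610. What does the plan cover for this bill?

$11,745

Remaining deductible: $2,100 − $150 = $1,950.
The remaining $15,660 (= $17,610 − $1,950) moves to coinsurance.
Coinsurance: $15,660 × 25% = $3,915.
So the patient owes $1,950 + $3,915 = $5,865.
The plan picks up $17,610 − $5,865 = $11,745.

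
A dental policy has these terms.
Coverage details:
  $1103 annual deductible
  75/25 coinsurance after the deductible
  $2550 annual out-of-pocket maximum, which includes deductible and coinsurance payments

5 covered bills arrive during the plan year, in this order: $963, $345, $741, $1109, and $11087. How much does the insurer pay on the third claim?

#1 ($963): fully absorbed by the deductible. Patient pays $963; OOP now $963. Insurer: $963 − $963 = $0.
#2 ($345): $140 finishes the deductible; $205 goes to coinsurance; patient's 25% is $51.25. Patient pays $191.25; OOP now $1154.25. Plan pays $345 − $191.25 = $153.75.
#3 ($741): deductible met; 25% of $741 = $185.25. Cost to patient: $185.25. OOP to date $1339.50. Plan pays $741 − $185.25 = $555.75.

$555.75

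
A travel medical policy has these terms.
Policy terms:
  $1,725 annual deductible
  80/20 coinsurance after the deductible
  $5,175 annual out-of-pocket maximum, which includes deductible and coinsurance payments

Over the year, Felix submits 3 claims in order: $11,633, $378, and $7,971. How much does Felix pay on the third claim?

$1,392.80

Claim 1 ($11,633): deductible takes $1,725, $9,908 remains; 20% of $9,908 = $1,981.60. Traveler owes $3,706.60 (running OOP $3,706.60).
Claim 2 ($378): deductible already satisfied, so traveler's share is 20% × $378 = $75.60. Cost to traveler: $75.60. OOP to date $3,782.20.
Claim 3 ($7,971): deductible already satisfied, so traveler's share is 20% × $7,971 = $1,594.20. Adding that to $3,782.20 gives $5,376.40, past the $5,175 cap; traveler pays only $5,175 − $3,782.20 = $1,392.80.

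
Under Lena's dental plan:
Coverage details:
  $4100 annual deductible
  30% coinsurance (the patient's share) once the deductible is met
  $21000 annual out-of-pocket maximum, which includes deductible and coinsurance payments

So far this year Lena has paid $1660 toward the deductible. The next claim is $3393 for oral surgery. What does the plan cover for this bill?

Deductible still to meet: $4100 − $1660 = $2440.
The remaining $953 (= $3393 − $2440) moves to coinsurance.
Coinsurance: $953 × 30% = $285.90.
Patient responsibility before any cap: $2440 + $285.90 = $2725.90.
Cumulative spending $1660 + $2725.90 = $4385.90 stays under the $21000 maximum.
The plan picks up $3393 − $2725.90 = $667.10.

$667.10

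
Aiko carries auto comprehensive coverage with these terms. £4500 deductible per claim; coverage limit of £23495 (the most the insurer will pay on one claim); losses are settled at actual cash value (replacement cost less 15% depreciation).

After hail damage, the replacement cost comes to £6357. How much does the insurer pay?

£903.45

Depreciate 15%: the covered value is £6357 × 0.85 = £5403.45.
Less the £4500 deductible: £5403.45 − £4500 = £903.45.
£903.45 is within the £23495 limit, so the insurer pays £903.45.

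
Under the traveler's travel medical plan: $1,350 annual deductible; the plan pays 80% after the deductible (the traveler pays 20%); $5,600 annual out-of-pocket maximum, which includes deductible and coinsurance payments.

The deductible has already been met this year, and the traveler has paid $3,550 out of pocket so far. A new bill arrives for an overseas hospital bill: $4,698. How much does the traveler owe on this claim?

$939.60

The deductible is already satisfied, so the full bill goes to coinsurance.
Coinsurance: $4,698 × 20% = $939.60.
Year-to-date out-of-pocket becomes $3,550 + $939.60 = $4,489.60, still under the $5,600 maximum, so no cap applies.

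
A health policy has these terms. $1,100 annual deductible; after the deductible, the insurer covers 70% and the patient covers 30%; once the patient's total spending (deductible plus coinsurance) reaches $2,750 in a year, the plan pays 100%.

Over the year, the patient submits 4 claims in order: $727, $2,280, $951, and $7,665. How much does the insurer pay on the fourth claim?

Claim 1 — $727: fully absorbed by the deductible. Patient owes $727 (running OOP $727). Plan pays $727 − $727 = $0.
Claim 2 — $2,280: $373 finishes the deductible; $1,907 goes to coinsurance; 30% of $1,907 = $572.10. Patient pays $945.10; OOP now $1,672.10. Insurer: $2,280 − $945.10 = $1,334.90.
Claim 3 — $951: deductible met; 30% of $951 = $285.30. Patient pays $285.30; OOP now $1,957.40. Insurer: $951 − $285.30 = $665.70.
Claim 4 — $7,665: deductible already satisfied, so patient's share is 30% × $7,665 = $2,299.50. Adding that to $1,957.40 gives $4,256.90, past the $2,750 cap; patient pays only $2,750 − $1,957.40 = $792.60. Plan pays $7,665 − $792.60 = $6,872.40.

$6,872.40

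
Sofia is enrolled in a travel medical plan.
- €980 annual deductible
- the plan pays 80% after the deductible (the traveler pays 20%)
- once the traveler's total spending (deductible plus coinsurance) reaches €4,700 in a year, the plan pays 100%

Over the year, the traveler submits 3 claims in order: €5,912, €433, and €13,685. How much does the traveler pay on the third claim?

Bill 1, €5,912: €980 to deductible, leaving €4,932; 20% of €4,932 = €986.40. Cost to traveler: €1,966.40. OOP to date €1,966.40.
Bill 2, €433: 20% coinsurance on €433 = €86.60. Traveler pays €86.60; OOP now €2,053.
Bill 3, €13,685: deductible already satisfied, so traveler's share is 20% × €13,685 = €2,737. That would push OOP to €4,790, over the €4,700 cap, so traveler pays €4,700 − €2,053 = €2,647.

€2,647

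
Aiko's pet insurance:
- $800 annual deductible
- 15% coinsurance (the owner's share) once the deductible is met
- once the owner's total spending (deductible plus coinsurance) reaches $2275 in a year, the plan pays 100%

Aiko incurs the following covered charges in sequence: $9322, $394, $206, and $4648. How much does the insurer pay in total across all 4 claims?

$12295

#1 ($9322): $800 finishes the deductible; $8522 goes to coinsurance; coinsurance $8522 × 15% = $1278.30. Owner owes $2078.30 (running OOP $2078.30). Insurer: $9322 − $2078.30 = $7243.70.
#2 ($394): deductible met; 15% of $394 = $59.10. Owner owes $59.10 (running OOP $2137.40). Insurer: $394 − $59.10 = $334.90.
#3 ($206): deductible met; 15% of $206 = $30.90. Cost to owner: $30.90. OOP to date $2168.30. Insurer: $206 − $30.90 = $175.10.
#4 ($4648): 15% coinsurance on $4648 = $697.20. Adding that to $2168.30 gives $2865.50, past the $2275 cap; owner pays only $2275 − $2168.30 = $106.70. Insurer: $4648 − $106.70 = $4541.30.
Insurer total: $7243.70 + $334.90 + $175.10 + $4541.30 = $12295.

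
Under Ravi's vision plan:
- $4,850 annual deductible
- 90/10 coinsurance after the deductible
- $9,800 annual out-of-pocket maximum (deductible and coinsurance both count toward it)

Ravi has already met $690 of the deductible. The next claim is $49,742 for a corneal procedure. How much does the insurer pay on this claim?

$41,023.80

$690 of the $4,850 deductible is already met, leaving $4,160.
After the $4,160 deductible portion, $49,742 − $4,160 = $45,582 is subject to coinsurance.
Member's 10% share of $45,582 is $4,558.20.
That puts the member's cost at $4,160 + $4,558.20 = $8,718.20 before any cap.
Total out-of-pocket so far would be $690 + $8,718.20 = $9,408.20, below the $9,800 cap — no reduction.
Insurer pays the balance: $49,742 − $8,718.20 = $41,023.80.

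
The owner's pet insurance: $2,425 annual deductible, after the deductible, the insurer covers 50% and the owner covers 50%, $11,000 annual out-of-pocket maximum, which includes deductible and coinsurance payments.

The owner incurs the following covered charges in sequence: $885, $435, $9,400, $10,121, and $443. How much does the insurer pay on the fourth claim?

$5,693.50

#1 ($885): fully absorbed by the deductible. Cost to owner: $885. OOP to date $885. Plan pays $885 − $885 = $0.
#2 ($435): entire amount goes to the deductible. Owner owes $435 (running OOP $1,320). Plan pays $435 − $435 = $0.
#3 ($9,400): $1,105 to deductible, leaving $8,295; 50% of $8,295 = $4,147.50. Owner pays $5,252.50; OOP now $6,572.50. Plan pays $9,400 − $5,252.50 = $4,147.50.
#4 ($10,121): deductible already satisfied, so owner's share is 50% × $10,121 = $5,060.50. OOP would hit $11,633 > $11,000, so the cap limits the owner to $11,000 − $6,572.50 = $4,427.50. Insurer: $10,121 − $4,427.50 = $5,693.50.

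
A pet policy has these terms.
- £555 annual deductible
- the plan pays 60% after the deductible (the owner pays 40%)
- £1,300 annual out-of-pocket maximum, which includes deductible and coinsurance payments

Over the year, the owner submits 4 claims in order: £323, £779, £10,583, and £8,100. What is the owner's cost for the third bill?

Claim 1 — £323: fully absorbed by the deductible. Cost to owner: £323. OOP to date £323.
Claim 2 — £779: deductible takes £232, £547 remains; owner's 40% is £218.80. Owner pays £450.80; OOP now £773.80.
Claim 3 — £10,583: deductible already satisfied, so owner's share is 40% × £10,583 = £4,233.20. That would push OOP to £5,007, over the £1,300 cap, so owner pays £1,300 − £773.80 = £526.20.

£526.20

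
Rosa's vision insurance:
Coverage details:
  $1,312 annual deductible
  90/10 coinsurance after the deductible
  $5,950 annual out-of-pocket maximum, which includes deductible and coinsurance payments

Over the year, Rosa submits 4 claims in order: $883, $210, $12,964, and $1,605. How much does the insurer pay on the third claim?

Bill 1, $883: all of it applies to the deductible. Cost to member: $883. OOP to date $883. Insurer: $883 − $883 = $0.
Bill 2, $210: fully absorbed by the deductible. Member owes $210 (running OOP $1,093). Plan pays $210 − $210 = $0.
Bill 3, $12,964: deductible takes $219, $12,745 remains; 10% of $12,745 = $1,274.50. Member pays $1,493.50; OOP now $2,586.50. Plan pays $12,964 − $1,493.50 = $11,470.50.

$11,470.50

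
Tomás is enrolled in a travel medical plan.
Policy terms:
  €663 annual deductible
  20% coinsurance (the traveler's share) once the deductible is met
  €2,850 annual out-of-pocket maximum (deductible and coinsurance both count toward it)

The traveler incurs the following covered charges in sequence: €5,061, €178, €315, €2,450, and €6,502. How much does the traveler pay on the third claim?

€63

Claim 1 — €5,061: €663 to deductible, leaving €4,398; coinsurance €4,398 × 20% = €879.60. Cost to traveler: €1,542.60. OOP to date €1,542.60.
Claim 2 — €178: 20% coinsurance on €178 = €35.60. Cost to traveler: €35.60. OOP to date €1,578.20.
Claim 3 — €315: deductible met; 20% of €315 = €63. Traveler owes €63 (running OOP €1,641.20).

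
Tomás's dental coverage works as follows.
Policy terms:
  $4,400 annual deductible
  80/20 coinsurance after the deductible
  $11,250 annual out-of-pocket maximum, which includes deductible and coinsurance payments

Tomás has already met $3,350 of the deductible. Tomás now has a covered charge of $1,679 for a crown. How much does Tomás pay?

$3,350 of the $4,400 deductible is already met, leaving $1,050.
After the $1,050 deductible portion, $1,679 − $1,050 = $629 is subject to coinsurance.
Coinsurance: $629 × 20% = $125.80.
That puts the patient's cost at $1,050 + $125.80 = $1,175.80 before any cap.
Total out-of-pocket so far would be $3,350 + $1,175.80 = $4,525.80, below the $11,250 cap — no reduction.

$1,175.80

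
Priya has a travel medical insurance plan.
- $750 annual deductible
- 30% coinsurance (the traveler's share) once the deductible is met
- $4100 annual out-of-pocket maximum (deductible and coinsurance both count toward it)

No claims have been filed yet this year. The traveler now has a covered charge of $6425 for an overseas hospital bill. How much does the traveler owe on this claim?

$2452.50

Nothing has been paid toward the $750 deductible, so the first $750 of this charge is applied there.
That leaves $6425 − $750 = $5675 for coinsurance.
30% of $5675 = $1702.50 falls to the traveler.
So the traveler owes $750 + $1702.50 = $2452.50 before any cap.
Cumulative spending $0 + $2452.50 = $2452.50 stays under the $4100 maximum.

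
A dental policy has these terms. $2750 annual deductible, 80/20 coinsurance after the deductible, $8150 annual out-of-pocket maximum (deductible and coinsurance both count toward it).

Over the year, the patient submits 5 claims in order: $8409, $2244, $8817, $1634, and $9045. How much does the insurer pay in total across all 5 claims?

$21999

#1 ($8409): deductible takes $2750, $5659 remains; coinsurance $5659 × 20% = $1131.80. Patient owes $3881.80 (running OOP $3881.80). Insurer: $8409 − $3881.80 = $4527.20.
#2 ($2244): 20% coinsurance on $2244 = $448.80. Cost to patient: $448.80. OOP to date $4330.60. Plan pays $2244 − $448.80 = $1795.20.
#3 ($8817): deductible met; 20% of $8817 = $1763.40. Cost to patient: $1763.40. OOP to date $6094. Insurer: $8817 − $1763.40 = $7053.60.
#4 ($1634): deductible met; 20% of $1634 = $326.80. Cost to patient: $326.80. OOP to date $6420.80. Insurer: $1634 − $326.80 = $1307.20.
#5 ($9045): deductible met; 20% of $9045 = $1809. OOP would hit $8229.80 > $8150, so the cap limits the patient to $8150 − $6420.80 = $1729.20. Insurer: $9045 − $1729.20 = $7315.80.
Insurer total = bills − patient's total = $30149 − $8150 = $21999.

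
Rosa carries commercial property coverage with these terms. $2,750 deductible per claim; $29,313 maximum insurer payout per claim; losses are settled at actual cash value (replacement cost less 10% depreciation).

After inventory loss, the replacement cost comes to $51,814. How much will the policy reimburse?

$29,313

Actual cash value after 10% depreciation: $51,814 × 90% = $46,632.60.
Less the $2,750 deductible: $46,632.60 − $2,750 = $43,882.60.
The $29,313 per-incident cap binds; insurer pays $29,313.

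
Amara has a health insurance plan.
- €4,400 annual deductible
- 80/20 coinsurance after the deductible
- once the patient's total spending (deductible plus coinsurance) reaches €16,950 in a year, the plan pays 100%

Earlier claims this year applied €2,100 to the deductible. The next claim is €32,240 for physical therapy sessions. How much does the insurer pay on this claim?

Remaining deductible: €4,400 − €2,100 = €2,300.
After the €2,300 deductible portion, €32,240 − €2,300 = €29,940 is subject to coinsurance.
Patient's 20% share of €29,940 is €5,988.
That puts the patient's cost at €2,300 + €5,988 = €8,288 before any cap.
Total out-of-pocket so far would be €2,100 + €8,288 = €10,388, below the €16,950 cap — no reduction.
The plan picks up €32,240 − €8,288 = €23,952.

€23,952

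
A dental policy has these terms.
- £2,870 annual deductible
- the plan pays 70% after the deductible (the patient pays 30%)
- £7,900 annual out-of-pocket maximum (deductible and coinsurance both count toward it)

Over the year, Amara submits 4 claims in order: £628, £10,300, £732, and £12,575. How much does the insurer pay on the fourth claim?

£10,182

Claim 1 — £628: all of it applies to the deductible. Cost to patient: £628. OOP to date £628. Plan pays £628 − £628 = £0.
Claim 2 — £10,300: £2,242 finishes the deductible; £8,058 goes to coinsurance; patient's 30% is £2,417.40. Patient owes £4,659.40 (running OOP £5,287.40). Plan pays £10,300 − £4,659.40 = £5,640.60.
Claim 3 — £732: deductible met; 30% of £732 = £219.60. Patient owes £219.60 (running OOP £5,507). Insurer: £732 − £219.60 = £512.40.
Claim 4 — £12,575: 30% coinsurance on £12,575 = £3,772.50. OOP would hit £9,279.50 > £7,900, so the cap limits the patient to £7,900 − £5,507 = £2,393. Plan pays £12,575 − £2,393 = £10,182.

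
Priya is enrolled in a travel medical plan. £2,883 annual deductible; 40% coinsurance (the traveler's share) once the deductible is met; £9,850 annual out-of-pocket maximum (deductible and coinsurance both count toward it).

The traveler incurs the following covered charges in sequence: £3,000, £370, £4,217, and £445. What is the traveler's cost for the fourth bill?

£178

#1 (£3,000): £2,883 finishes the deductible; £117 goes to coinsurance; coinsurance £117 × 40% = £46.80. Cost to traveler: £2,929.80. OOP to date £2,929.80.
#2 (£370): deductible met; 40% of £370 = £148. Cost to traveler: £148. OOP to date £3,077.80.
#3 (£4,217): deductible already satisfied, so traveler's share is 40% × £4,217 = £1,686.80. Traveler pays £1,686.80; OOP now £4,764.60.
#4 (£445): deductible met; 40% of £445 = £178. Cost to traveler: £178. OOP to date £4,942.60.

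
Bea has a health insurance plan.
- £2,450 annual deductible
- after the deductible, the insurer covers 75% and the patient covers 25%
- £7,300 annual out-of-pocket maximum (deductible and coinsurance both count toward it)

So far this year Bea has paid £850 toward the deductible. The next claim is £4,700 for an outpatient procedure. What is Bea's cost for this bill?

£2,375

Deductible still to meet: £2,450 − £850 = £1,600.
After the £1,600 deductible portion, £4,700 − £1,600 = £3,100 is subject to coinsurance.
25% of £3,100 = £775 falls to the patient.
Patient responsibility before any cap: £1,600 + £775 = £2,375.
Cumulative spending £850 + £2,375 = £3,225 stays under the £7,300 maximum.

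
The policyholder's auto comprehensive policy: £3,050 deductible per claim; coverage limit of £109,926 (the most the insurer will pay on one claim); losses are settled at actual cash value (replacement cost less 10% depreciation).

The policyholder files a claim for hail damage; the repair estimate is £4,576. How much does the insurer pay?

£1,068.40

Actual cash value after 10% depreciation: £4,576 × 90% = £4,118.40.
After the deductible, £4,118.40 − £3,050 = £1,068.40 remains.
That's under the £109,926 cap, so the insurer reimburses the full £1,068.40.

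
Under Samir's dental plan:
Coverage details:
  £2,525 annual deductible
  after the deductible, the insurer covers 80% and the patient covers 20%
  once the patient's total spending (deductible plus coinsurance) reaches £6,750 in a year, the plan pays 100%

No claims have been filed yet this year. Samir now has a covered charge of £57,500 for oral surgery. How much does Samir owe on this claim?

£6,750

The full £2,525 deductible is still open; £2,525 of this bill applies to it.
After the £2,525 deductible portion, £57,500 − £2,525 = £54,975 is subject to coinsurance.
Coinsurance: £54,975 × 20% = £10,995.
So the patient owes £2,525 + £10,995 = £13,520 before any cap.
Year-to-date out-of-pocket would reach £0 + £13,520 = £13,520, above the £6,750 maximum, so the patient pays only £6,750 − £0 = £6,750.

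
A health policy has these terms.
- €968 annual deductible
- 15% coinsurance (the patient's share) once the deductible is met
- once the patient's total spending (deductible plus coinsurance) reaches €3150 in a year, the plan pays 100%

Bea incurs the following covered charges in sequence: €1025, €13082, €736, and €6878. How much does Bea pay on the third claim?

€110.40

Claim 1 (€1025): €968 to deductible, leaving €57; coinsurance €57 × 15% = €8.55. Cost to patient: €976.55. OOP to date €976.55.
Claim 2 (€13082): 15% coinsurance on €13082 = €1962.30. Cost to patient: €1962.30. OOP to date €2938.85.
Claim 3 (€736): deductible already satisfied, so patient's share is 15% × €736 = €110.40. Patient owes €110.40 (running OOP €3049.25).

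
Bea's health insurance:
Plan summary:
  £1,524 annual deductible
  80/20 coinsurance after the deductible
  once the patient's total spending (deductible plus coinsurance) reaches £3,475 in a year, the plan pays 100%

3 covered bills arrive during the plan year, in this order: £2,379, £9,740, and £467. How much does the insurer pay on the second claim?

#1 (£2,379): deductible takes £1,524, £855 remains; patient's 20% is £171. Patient pays £1,695; OOP now £1,695. Insurer: £2,379 − £1,695 = £684.
#2 (£9,740): deductible met; 20% of £9,740 = £1,948. That would push OOP to £3,643, over the £3,475 cap, so patient pays £3,475 − £1,695 = £1,780. Plan pays £9,740 − £1,780 = £7,960.

£7,960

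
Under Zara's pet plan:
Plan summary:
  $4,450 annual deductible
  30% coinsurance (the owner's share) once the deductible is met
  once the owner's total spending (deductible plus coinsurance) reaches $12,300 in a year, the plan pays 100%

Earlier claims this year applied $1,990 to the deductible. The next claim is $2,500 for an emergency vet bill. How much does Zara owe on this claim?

$2,472

$1,990 of the $4,450 deductible is already met, leaving $2,460.
That leaves $2,500 − $2,460 = $40 for coinsurance.
30% of $40 = $12 falls to the owner.
So the owner owes $2,460 + $12 = $2,472 before any cap.
Year-to-date out-of-pocket becomes $1,990 + $2,472 = $4,462, still under the $12,300 maximum, so no cap applies.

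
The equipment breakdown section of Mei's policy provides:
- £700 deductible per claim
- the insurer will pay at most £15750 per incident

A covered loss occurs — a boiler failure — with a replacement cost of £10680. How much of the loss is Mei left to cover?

£700

Less the £700 deductible: £10680 − £700 = £9980.
£9980 is within the £15750 limit, so the insurer pays £9980.
Out of pocket: £10680 − £9980 = £700.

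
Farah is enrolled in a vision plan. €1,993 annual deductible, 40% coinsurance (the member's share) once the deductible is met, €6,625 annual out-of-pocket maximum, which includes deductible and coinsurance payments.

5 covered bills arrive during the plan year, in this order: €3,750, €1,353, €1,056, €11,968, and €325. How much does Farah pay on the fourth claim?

€2,965.60

#1 (€3,750): deductible takes €1,993, €1,757 remains; 40% of €1,757 = €702.80. Member owes €2,695.80 (running OOP €2,695.80).
#2 (€1,353): deductible already satisfied, so member's share is 40% × €1,353 = €541.20. Cost to member: €541.20. OOP to date €3,237.
#3 (€1,056): 40% coinsurance on €1,056 = €422.40. Member pays €422.40; OOP now €3,659.40.
#4 (€11,968): deductible already satisfied, so member's share is 40% × €11,968 = €4,787.20. That would push OOP to €8,446.60, over the €6,625 cap, so member pays €6,625 − €3,659.40 = €2,965.60.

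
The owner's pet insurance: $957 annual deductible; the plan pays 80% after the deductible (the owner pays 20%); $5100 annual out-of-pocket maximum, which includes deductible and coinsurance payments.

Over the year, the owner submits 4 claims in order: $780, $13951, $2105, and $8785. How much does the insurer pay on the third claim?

Claim 1 — $780: all of it applies to the deductible. Owner pays $780; OOP now $780. Insurer: $780 − $780 = $0.
Claim 2 — $13951: $177 to deductible, leaving $13774; owner's 20% is $2754.80. Owner owes $2931.80 (running OOP $3711.80). Insurer: $13951 − $2931.80 = $11019.20.
Claim 3 — $2105: 20% coinsurance on $2105 = $421. Owner pays $421; OOP now $4132.80. Insurer: $2105 − $421 = $1684.

$1684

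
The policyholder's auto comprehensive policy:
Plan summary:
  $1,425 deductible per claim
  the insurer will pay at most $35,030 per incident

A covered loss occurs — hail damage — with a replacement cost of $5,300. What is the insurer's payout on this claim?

$3,875

After the deductible, $5,300 − $1,425 = $3,875 remains.
That's under the $35,030 cap, so the insurer reimburses the full $3,875.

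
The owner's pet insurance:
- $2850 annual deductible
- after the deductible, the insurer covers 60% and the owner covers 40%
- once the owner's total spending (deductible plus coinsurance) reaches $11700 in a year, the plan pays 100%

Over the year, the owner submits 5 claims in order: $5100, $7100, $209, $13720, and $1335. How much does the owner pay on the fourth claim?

Claim 1 — $5100: deductible takes $2850, $2250 remains; 40% of $2250 = $900. Cost to owner: $3750. OOP to date $3750.
Claim 2 — $7100: deductible met; 40% of $7100 = $2840. Owner pays $2840; OOP now $6590.
Claim 3 — $209: 40% coinsurance on $209 = $83.60. Owner pays $83.60; OOP now $6673.60.
Claim 4 — $13720: deductible met; 40% of $13720 = $5488. Adding that to $6673.60 gives $12161.60, past the $11700 cap; owner pays only $11700 − $6673.60 = $5026.40.

$5026.40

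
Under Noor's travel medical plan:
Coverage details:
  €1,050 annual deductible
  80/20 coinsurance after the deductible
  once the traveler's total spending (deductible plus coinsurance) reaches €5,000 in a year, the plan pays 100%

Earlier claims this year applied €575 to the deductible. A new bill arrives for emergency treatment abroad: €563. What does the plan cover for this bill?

€70.40

€575 of the €1,050 deductible is already met, leaving €475.
That leaves €563 − €475 = €88 for coinsurance.
Traveler's 20% share of €88 is €17.60.
That puts the traveler's cost at €475 + €17.60 = €492.60 before any cap.
Year-to-date out-of-pocket becomes €575 + €492.60 = €1,067.60, still under the €5,000 maximum, so no cap applies.
The insurer covers the remainder: €563 − €492.60 = €70.40.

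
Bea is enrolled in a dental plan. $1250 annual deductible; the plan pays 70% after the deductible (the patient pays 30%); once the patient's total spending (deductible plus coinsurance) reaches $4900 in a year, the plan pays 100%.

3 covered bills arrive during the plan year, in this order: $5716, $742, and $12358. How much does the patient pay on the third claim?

$2087.60

Claim 1 — $5716: deductible takes $1250, $4466 remains; 30% of $4466 = $1339.80. Patient owes $2589.80 (running OOP $2589.80).
Claim 2 — $742: 30% coinsurance on $742 = $222.60. Cost to patient: $222.60. OOP to date $2812.40.
Claim 3 — $12358: 30% coinsurance on $12358 = $3707.40. That would push OOP to $6519.80, over the $4900 cap, so patient pays $4900 − $2812.40 = $2087.60.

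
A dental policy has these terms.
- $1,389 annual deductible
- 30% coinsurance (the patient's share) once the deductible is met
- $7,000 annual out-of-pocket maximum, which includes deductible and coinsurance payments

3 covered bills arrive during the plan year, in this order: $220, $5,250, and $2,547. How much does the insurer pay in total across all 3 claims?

$4,639.60

Claim 1 ($220): fully absorbed by the deductible. Patient owes $220 (running OOP $220). Plan pays $220 − $220 = $0.
Claim 2 ($5,250): deductible takes $1,169, $4,081 remains; coinsurance $4,081 × 30% = $1,224.30. Cost to patient: $2,393.30. OOP to date $2,613.30. Insurer: $5,250 − $2,393.30 = $2,856.70.
Claim 3 ($2,547): deductible met; 30% of $2,547 = $764.10. Patient owes $764.10 (running OOP $3,377.40). Plan pays $2,547 − $764.10 = $1,782.90.
Insurer total: $0 + $2,856.70 + $1,782.90 = $4,639.60.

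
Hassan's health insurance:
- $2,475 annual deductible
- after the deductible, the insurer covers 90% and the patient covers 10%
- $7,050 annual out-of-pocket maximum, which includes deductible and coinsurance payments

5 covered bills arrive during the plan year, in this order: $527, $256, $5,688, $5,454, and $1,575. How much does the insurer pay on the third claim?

Bill 1, $527: fully absorbed by the deductible. Patient owes $527 (running OOP $527). Insurer: $527 − $527 = $0.
Bill 2, $256: fully absorbed by the deductible. Patient pays $256; OOP now $783. Plan pays $256 − $256 = $0.
Bill 3, $5,688: deductible takes $1,692, $3,996 remains; 10% of $3,996 = $399.60. Patient pays $2,091.60; OOP now $2,874.60. Plan pays $5,688 − $2,091.60 = $3,596.40.

$3,596.40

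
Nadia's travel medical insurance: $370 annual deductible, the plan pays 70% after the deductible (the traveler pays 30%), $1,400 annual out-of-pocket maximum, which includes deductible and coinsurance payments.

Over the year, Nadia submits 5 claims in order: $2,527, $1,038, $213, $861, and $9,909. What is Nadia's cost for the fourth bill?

#1 ($2,527): $370 to deductible, leaving $2,157; traveler's 30% is $647.10. Traveler owes $1,017.10 (running OOP $1,017.10).
#2 ($1,038): deductible met; 30% of $1,038 = $311.40. Cost to traveler: $311.40. OOP to date $1,328.50.
#3 ($213): deductible met; 30% of $213 = $63.90. Traveler owes $63.90 (running OOP $1,392.40).
#4 ($861): 30% coinsurance on $861 = $258.30. That would push OOP to $1,650.70, over the $1,400 cap, so traveler pays $1,400 − $1,392.40 = $7.60.

$7.60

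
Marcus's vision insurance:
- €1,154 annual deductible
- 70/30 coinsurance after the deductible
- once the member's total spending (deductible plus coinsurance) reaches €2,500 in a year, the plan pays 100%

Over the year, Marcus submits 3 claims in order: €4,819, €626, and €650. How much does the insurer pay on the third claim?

€591.30

Claim 1 — €4,819: €1,154 finishes the deductible; €3,665 goes to coinsurance; 30% of €3,665 = €1,099.50. Member pays €2,253.50; OOP now €2,253.50. Plan pays €4,819 − €2,253.50 = €2,565.50.
Claim 2 — €626: 30% coinsurance on €626 = €187.80. Member pays €187.80; OOP now €2,441.30. Insurer: €626 − €187.80 = €438.20.
Claim 3 — €650: 30% coinsurance on €650 = €195. That would push OOP to €2,636.30, over the €2,500 cap, so member pays €2,500 − €2,441.30 = €58.70. Insurer: €650 − €58.70 = €591.30.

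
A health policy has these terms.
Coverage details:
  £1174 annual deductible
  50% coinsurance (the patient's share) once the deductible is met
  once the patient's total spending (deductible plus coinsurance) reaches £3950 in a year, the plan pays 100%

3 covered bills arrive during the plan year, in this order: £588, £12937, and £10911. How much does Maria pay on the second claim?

Claim 1 — £588: all of it applies to the deductible. Patient pays £588; OOP now £588.
Claim 2 — £12937: £586 to deductible, leaving £12351; patient's 50% is £6175.50. Deductible plus coinsurance: £586 + £6175.50 = £6761.50. Adding that to £588 gives £7349.50, past the £3950 cap; patient pays only £3950 − £588 = £3362.

£3362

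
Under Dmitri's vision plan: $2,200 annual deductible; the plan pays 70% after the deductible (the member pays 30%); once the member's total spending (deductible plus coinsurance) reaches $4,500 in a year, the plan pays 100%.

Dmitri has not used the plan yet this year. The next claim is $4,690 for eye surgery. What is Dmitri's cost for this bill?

$2,947

The full $2,200 deductible is still open; $2,200 of this bill applies to it.
After the $2,200 deductible portion, $4,690 − $2,200 = $2,490 is subject to coinsurance.
Member's 30% share of $2,490 is $747.
Member responsibility before any cap: $2,200 + $747 = $2,947.
Year-to-date out-of-pocket becomes $0 + $2,947 = $2,947, still under the $4,500 maximum, so no cap applies.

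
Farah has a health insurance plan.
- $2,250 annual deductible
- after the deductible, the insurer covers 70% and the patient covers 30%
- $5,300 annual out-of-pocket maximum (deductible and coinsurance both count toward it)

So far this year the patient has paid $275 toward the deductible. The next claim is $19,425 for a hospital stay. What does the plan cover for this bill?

Remaining deductible: $2,250 − $275 = $1,975.
The remaining $17,450 (= $19,425 − $1,975) moves to coinsurance.
Coinsurance: $17,450 × 30% = $5,235.
That puts the patient's cost at $1,975 + $5,235 = $7,210 before any cap.
Adding $7,210 to the $275 already spent would give $7,485, which exceeds the $5,300 cap; the patient pays just $5,300 − $275 = $5,025.
The insurer covers the remainder: $19,425 − $5,025 = $14,400.

$14,400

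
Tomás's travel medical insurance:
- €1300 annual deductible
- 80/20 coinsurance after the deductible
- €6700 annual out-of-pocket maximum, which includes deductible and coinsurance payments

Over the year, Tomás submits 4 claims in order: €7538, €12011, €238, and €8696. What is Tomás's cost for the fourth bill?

€1702.60

Bill 1, €7538: deductible takes €1300, €6238 remains; 20% of €6238 = €1247.60. Traveler owes €2547.60 (running OOP €2547.60).
Bill 2, €12011: deductible already satisfied, so traveler's share is 20% × €12011 = €2402.20. Cost to traveler: €2402.20. OOP to date €4949.80.
Bill 3, €238: deductible already satisfied, so traveler's share is 20% × €238 = €47.60. Cost to traveler: €47.60. OOP to date €4997.40.
Bill 4, €8696: 20% coinsurance on €8696 = €1739.20. That would push OOP to €6736.60, over the €6700 cap, so traveler pays €6700 − €4997.40 = €1702.60.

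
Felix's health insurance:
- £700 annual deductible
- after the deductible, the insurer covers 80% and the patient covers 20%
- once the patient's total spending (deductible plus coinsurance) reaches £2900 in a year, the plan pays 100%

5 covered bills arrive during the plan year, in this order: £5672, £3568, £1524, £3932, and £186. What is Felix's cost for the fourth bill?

Claim 1 (£5672): £700 finishes the deductible; £4972 goes to coinsurance; 20% of £4972 = £994.40. Patient pays £1694.40; OOP now £1694.40.
Claim 2 (£3568): deductible met; 20% of £3568 = £713.60. Patient owes £713.60 (running OOP £2408).
Claim 3 (£1524): 20% coinsurance on £1524 = £304.80. Patient owes £304.80 (running OOP £2712.80).
Claim 4 (£3932): deductible met; 20% of £3932 = £786.40. That would push OOP to £3499.20, over the £2900 cap, so patient pays £2900 − £2712.80 = £187.20.

£187.20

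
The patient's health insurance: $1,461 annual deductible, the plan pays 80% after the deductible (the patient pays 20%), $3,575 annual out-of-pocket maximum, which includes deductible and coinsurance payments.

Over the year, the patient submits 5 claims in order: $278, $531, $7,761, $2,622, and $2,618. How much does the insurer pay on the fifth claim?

$2,450.20

Bill 1, $278: fully absorbed by the deductible. Patient pays $278; OOP now $278. Plan pays $278 − $278 = $0.
Bill 2, $531: all of it applies to the deductible. Patient pays $531; OOP now $809. Plan pays $531 − $531 = $0.
Bill 3, $7,761: $652 to deductible, leaving $7,109; patient's 20% is $1,421.80. Patient owes $2,073.80 (running OOP $2,882.80). Insurer: $7,761 − $2,073.80 = $5,687.20.
Bill 4, $2,622: deductible already satisfied, so patient's share is 20% × $2,622 = $524.40. Patient owes $524.40 (running OOP $3,407.20). Insurer: $2,622 − $524.40 = $2,097.60.
Bill 5, $2,618: 20% coinsurance on $2,618 = $523.60. Adding that to $3,407.20 gives $3,930.80, past the $3,575 cap; patient pays only $3,575 − $3,407.20 = $167.80. Plan pays $2,618 − $167.80 = $2,450.20.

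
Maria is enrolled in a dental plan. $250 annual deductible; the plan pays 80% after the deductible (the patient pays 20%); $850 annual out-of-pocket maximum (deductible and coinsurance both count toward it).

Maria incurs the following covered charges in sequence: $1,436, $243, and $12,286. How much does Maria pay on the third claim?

$314.20

Claim 1 ($1,436): $250 to deductible, leaving $1,186; patient's 20% is $237.20. Patient pays $487.20; OOP now $487.20.
Claim 2 ($243): deductible met; 20% of $243 = $48.60. Cost to patient: $48.60. OOP to date $535.80.
Claim 3 ($12,286): deductible already satisfied, so patient's share is 20% × $12,286 = $2,457.20. Adding that to $535.80 gives $2,993, past the $850 cap; patient pays only $850 − $535.80 = $314.20.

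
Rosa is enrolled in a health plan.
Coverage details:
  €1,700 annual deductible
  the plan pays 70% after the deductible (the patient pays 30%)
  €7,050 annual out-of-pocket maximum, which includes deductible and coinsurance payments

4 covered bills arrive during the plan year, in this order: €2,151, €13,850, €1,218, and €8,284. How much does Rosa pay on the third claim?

€365.40

Bill 1, €2,151: €1,700 to deductible, leaving €451; patient's 30% is €135.30. Patient pays €1,835.30; OOP now €1,835.30.
Bill 2, €13,850: deductible met; 30% of €13,850 = €4,155. Patient pays €4,155; OOP now €5,990.30.
Bill 3, €1,218: deductible met; 30% of €1,218 = €365.40. Patient owes €365.40 (running OOP €6,355.70).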